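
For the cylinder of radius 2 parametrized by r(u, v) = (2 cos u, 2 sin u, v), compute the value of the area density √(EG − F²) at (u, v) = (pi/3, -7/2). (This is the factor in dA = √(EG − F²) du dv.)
√(EG − F²)|_{(pi/3, -7/2)} = 2

E = 4, F = 0, G = 1, so EG − F² = 4. Taking the positive square root: √(EG − F²) = 2. At (u, v) = (pi/3, -7/2): 2.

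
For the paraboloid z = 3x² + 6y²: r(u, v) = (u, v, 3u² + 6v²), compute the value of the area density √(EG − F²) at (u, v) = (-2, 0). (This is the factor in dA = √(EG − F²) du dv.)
√(EG − F²)|_{(-2, 0)} = sqrt(145)

E = 36*u^2 + 1, F = 72*u*v, G = 144*v^2 + 1, so EG − F² = 36*u^2 + 144*v^2 + 1. Taking the positive square root: √(EG − F²) = sqrt(36*u^2 + 144*v^2 + 1). At (u, v) = (-2, 0): sqrt(145).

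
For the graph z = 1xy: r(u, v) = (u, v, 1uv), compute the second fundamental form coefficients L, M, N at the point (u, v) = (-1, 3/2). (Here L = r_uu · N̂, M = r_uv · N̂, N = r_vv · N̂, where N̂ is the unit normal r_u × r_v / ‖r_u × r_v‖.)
L = 0;  M = 2*sqrt(17)/17;  N = 0

Compute the unit normal N̂(u, v) = (-v/sqrt(u^2 + v^2 + 1), -u/sqrt(u^2 + v^2 + 1), 1/sqrt(u^2 + v^2 + 1)), and the second partials r_uu, r_uv, r_vv. Take dot products:
  L(u, v) = r_uu · N̂ = 0,
  M(u, v) = r_uv · N̂ = 1/sqrt(u^2 + v^2 + 1),
  N(u, v) = r_vv · N̂ = 0.
Evaluating at (u, v) = (-1, 3/2):
  L = 0, M = 2*sqrt(17)/17, N = 0.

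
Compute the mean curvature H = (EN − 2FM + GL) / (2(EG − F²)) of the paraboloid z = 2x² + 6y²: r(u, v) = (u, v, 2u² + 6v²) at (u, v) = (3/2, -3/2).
H = 872/6859

With E = 16*u^2 + 1, F = 48*u*v, G = 144*v^2 + 1, L = 4/sqrt(16*u^2 + 144*v^2 + 1), M = 0, N = 12/sqrt(16*u^2 + 144*v^2 + 1), assemble
  H = (EN − 2FM + GL) / (2(EG − F²)) = 8*(12*u^2 + 36*v^2 + 1)/(16*u^2 + 144*v^2 + 1)^(3/2).
At (u, v) = (3/2, -3/2): H = 872/6859.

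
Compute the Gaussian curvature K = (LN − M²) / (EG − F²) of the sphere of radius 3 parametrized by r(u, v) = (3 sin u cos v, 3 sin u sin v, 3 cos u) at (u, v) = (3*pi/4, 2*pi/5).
K = 1/9

Coefficients of the first fundamental form: E = 9, F = 0, G = 9*sin(u)^2.
Coefficients of the second fundamental form: L = -3*sin(u)/Abs(sin(u)), M = 0, N = -3*sin(u)^3/Abs(sin(u)).
Assemble K = (LN − M²)/(EG − F²) = 1/9. At (u, v) = (3*pi/4, 2*pi/5): K = 1/9.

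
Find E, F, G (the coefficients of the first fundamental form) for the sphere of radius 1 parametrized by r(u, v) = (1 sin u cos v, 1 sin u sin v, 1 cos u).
E = 1;  F = 0;  G = sin(u)^2

Compute partials: r_u = (cos(u)*cos(v), sin(v)*cos(u), -sin(u)), r_v = (-sin(u)*sin(v), sin(u)*cos(v), 0). Then
  E = r_u · r_u = 1,
  F = r_u · r_v = 0,
  G = r_v · r_v = sin(u)^2.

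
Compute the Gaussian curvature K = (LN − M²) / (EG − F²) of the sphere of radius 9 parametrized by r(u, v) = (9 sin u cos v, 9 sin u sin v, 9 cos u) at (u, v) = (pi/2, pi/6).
K = 1/81

Coefficients of the first fundamental form: E = 81, F = 0, G = 81*sin(u)^2.
Coefficients of the second fundamental form: L = -9*sin(u)/Abs(sin(u)), M = 0, N = -9*sin(u)^3/Abs(sin(u)).
Assemble K = (LN − M²)/(EG − F²) = 1/81. At (u, v) = (pi/2, pi/6): K = 1/81.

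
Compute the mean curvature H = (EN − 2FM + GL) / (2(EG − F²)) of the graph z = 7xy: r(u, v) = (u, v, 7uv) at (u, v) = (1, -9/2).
H = 12348*sqrt(4169)/17380561

With E = 49*v^2 + 1, F = 49*u*v, G = 49*u^2 + 1, L = 0, M = 7/sqrt(49*u^2 + 49*v^2 + 1), N = 0, assemble
  H = (EN − 2FM + GL) / (2(EG − F²)) = -343*u*v/(49*u^2 + 49*v^2 + 1)^(3/2).
At (u, v) = (1, -9/2): H = 12348*sqrt(4169)/17380561.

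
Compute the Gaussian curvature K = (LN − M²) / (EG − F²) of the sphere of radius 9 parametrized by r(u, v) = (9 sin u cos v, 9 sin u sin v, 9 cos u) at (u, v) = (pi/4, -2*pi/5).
K = 1/81

Coefficients of the first fundamental form: E = 81, F = 0, G = 81*sin(u)^2.
Coefficients of the second fundamental form: L = -9*sin(u)/Abs(sin(u)), M = 0, N = -9*sin(u)^3/Abs(sin(u)).
Assemble K = (LN − M²)/(EG − F²) = 1/81. At (u, v) = (pi/4, -2*pi/5): K = 1/81.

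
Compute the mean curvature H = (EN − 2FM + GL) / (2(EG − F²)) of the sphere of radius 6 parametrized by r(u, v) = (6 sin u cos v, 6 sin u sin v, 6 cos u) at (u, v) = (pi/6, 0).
H = -1/6

With E = 36, F = 0, G = 36*sin(u)^2, L = -6*sin(u)/Abs(sin(u)), M = 0, N = -6*sin(u)^3/Abs(sin(u)), assemble
  H = (EN − 2FM + GL) / (2(EG − F²)) = -sin(u)/(6*Abs(sin(u))).
At (u, v) = (pi/6, 0): H = -1/6.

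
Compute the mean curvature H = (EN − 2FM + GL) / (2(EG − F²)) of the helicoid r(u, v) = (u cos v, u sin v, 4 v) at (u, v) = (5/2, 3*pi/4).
H = 0

With E = 1, F = 0, G = u^2 + 16, L = 0, M = -4/sqrt(u^2 + 16), N = 0, assemble
  H = (EN − 2FM + GL) / (2(EG − F²)) = 0.
At (u, v) = (5/2, 3*pi/4): H = 0.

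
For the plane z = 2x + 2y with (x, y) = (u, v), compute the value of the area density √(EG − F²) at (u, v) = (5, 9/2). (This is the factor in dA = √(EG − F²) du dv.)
√(EG − F²)|_{(5, 9/2)} = 3

E = 5, F = 4, G = 5, so EG − F² = 9. Taking the positive square root: √(EG − F²) = 3. At (u, v) = (5, 9/2): 3.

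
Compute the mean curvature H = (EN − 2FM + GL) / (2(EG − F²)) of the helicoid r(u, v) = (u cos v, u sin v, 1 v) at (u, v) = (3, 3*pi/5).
H = 0

With E = 1, F = 0, G = u^2 + 1, L = 0, M = -1/sqrt(u^2 + 1), N = 0, assemble
  H = (EN − 2FM + GL) / (2(EG − F²)) = 0.
At (u, v) = (3, 3*pi/5): H = 0.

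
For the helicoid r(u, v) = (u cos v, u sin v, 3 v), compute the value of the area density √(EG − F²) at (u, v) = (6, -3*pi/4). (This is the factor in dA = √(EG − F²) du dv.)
√(EG − F²)|_{(6, -3*pi/4)} = 3*sqrt(5)

E = 1, F = 0, G = u^2 + 9, so EG − F² = u^2 + 9. Taking the positive square root: √(EG − F²) = sqrt(u^2 + 9). At (u, v) = (6, -3*pi/4): 3*sqrt(5).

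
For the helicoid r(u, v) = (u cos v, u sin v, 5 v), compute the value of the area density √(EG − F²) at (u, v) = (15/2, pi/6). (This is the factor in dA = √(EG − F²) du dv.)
√(EG − F²)|_{(15/2, pi/6)} = 5*sqrt(13)/2

E = 1, F = 0, G = u^2 + 25, so EG − F² = u^2 + 25. Taking the positive square root: √(EG − F²) = sqrt(u^2 + 25). At (u, v) = (15/2, pi/6): 5*sqrt(13)/2.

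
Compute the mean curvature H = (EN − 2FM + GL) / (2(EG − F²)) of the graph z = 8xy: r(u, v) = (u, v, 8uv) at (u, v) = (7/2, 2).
H = -3584*sqrt(1041)/1083681

With E = 64*v^2 + 1, F = 64*u*v, G = 64*u^2 + 1, L = 0, M = 8/sqrt(64*u^2 + 64*v^2 + 1), N = 0, assemble
  H = (EN − 2FM + GL) / (2(EG − F²)) = -512*u*v/(64*u^2 + 64*v^2 + 1)^(3/2).
At (u, v) = (7/2, 2): H = -3584*sqrt(1041)/1083681.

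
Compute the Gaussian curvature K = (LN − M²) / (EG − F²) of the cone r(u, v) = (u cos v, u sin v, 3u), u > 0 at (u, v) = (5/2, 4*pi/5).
K = 0

Coefficients of the first fundamental form: E = 10, F = 0, G = u^2.
Coefficients of the second fundamental form: L = 0, M = 0, N = 3*sqrt(10)*u^2/(10*Abs(u)).
Assemble K = (LN − M²)/(EG − F²) = 0. At (u, v) = (5/2, 4*pi/5): K = 0.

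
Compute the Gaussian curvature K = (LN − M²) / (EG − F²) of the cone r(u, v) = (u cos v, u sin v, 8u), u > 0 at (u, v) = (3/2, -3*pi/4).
K = 0

Coefficients of the first fundamental form: E = 65, F = 0, G = u^2.
Coefficients of the second fundamental form: L = 0, M = 0, N = 8*sqrt(65)*u^2/(65*Abs(u)).
Assemble K = (LN − M²)/(EG − F²) = 0. At (u, v) = (3/2, -3*pi/4): K = 0.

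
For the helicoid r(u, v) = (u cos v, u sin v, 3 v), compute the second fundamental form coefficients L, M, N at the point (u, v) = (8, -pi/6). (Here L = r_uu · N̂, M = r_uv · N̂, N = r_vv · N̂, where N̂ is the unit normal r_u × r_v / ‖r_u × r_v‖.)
L = 0;  M = -3*sqrt(73)/73;  N = 0

Compute the unit normal N̂(u, v) = (3*sin(v)/sqrt(u^2 + 9), -3*cos(v)/sqrt(u^2 + 9), u/sqrt(u^2 + 9)), and the second partials r_uu, r_uv, r_vv. Take dot products:
  L(u, v) = r_uu · N̂ = 0,
  M(u, v) = r_uv · N̂ = -3/sqrt(u^2 + 9),
  N(u, v) = r_vv · N̂ = 0.
Evaluating at (u, v) = (8, -pi/6):
  L = 0, M = -3*sqrt(73)/73, N = 0.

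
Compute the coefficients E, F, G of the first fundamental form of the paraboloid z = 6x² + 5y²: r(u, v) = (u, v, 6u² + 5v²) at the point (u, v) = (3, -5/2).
E = 1297;  F = -900;  G = 626

Partials: r_u = (1, 0, 12*u), r_v = (0, 1, 10*v). As functions of (u, v):
  E = r_u · r_u = 144*u^2 + 1,
  F = r_u · r_v = 120*u*v,
  G = r_v · r_v = 100*v^2 + 1.
Evaluating at (u, v) = (3, -5/2): E = 1297, F = -900, G = 626.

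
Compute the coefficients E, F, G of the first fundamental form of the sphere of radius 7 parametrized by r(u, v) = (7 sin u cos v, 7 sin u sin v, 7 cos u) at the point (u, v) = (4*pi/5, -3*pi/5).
E = 49;  F = 0;  G = 245/8 - 49*sqrt(5)/8

Partials: r_u = (7*cos(u)*cos(v), 7*sin(v)*cos(u), -7*sin(u)), r_v = (-7*sin(u)*sin(v), 7*sin(u)*cos(v), 0). As functions of (u, v):
  E = r_u · r_u = 49,
  F = r_u · r_v = 0,
  G = r_v · r_v = 49*sin(u)^2.
Evaluating at (u, v) = (4*pi/5, -3*pi/5): E = 49, F = 0, G = 245/8 - 49*sqrt(5)/8.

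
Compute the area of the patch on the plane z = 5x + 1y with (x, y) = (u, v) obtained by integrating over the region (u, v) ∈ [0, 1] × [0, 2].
Area = 6*sqrt(3)

Area = ∫∫ √(EG − F²) du dv with √(EG − F²) = 3*sqrt(3). Integrating over [0, 1] × [0, 2] gives 6*sqrt(3).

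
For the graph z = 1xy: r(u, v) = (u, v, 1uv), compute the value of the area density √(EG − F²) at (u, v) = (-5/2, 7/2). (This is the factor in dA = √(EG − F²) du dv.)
√(EG − F²)|_{(-5/2, 7/2)} = sqrt(78)/2

E = v^2 + 1, F = u*v, G = u^2 + 1, so EG − F² = u^2 + v^2 + 1. Taking the positive square root: √(EG − F²) = sqrt(u^2 + v^2 + 1). At (u, v) = (-5/2, 7/2): sqrt(78)/2.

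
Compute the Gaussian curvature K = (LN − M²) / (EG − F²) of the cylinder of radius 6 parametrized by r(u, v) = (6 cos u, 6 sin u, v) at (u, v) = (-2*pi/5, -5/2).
K = 0

Coefficients of the first fundamental form: E = 36, F = 0, G = 1.
Coefficients of the second fundamental form: L = -6, M = 0, N = 0.
Assemble K = (LN − M²)/(EG − F²) = 0. At (u, v) = (-2*pi/5, -5/2): K = 0.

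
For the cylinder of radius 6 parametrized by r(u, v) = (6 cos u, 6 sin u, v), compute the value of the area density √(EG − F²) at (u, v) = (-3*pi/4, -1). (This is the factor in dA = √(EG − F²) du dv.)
√(EG − F²)|_{(-3*pi/4, -1)} = 6

E = 36, F = 0, G = 1, so EG − F² = 36. Taking the positive square root: √(EG − F²) = 6. At (u, v) = (-3*pi/4, -1): 6.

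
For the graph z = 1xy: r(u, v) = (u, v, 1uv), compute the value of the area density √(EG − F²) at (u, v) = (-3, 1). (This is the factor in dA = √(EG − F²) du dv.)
√(EG − F²)|_{(-3, 1)} = sqrt(11)

E = v^2 + 1, F = u*v, G = u^2 + 1, so EG − F² = u^2 + v^2 + 1. Taking the positive square root: √(EG − F²) = sqrt(u^2 + v^2 + 1). At (u, v) = (-3, 1): sqrt(11).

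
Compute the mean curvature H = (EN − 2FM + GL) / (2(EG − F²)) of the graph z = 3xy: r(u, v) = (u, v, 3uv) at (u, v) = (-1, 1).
H = 27*sqrt(19)/361

With E = 9*v^2 + 1, F = 9*u*v, G = 9*u^2 + 1, L = 0, M = 3/sqrt(9*u^2 + 9*v^2 + 1), N = 0, assemble
  H = (EN − 2FM + GL) / (2(EG − F²)) = -27*u*v/(9*u^2 + 9*v^2 + 1)^(3/2).
At (u, v) = (-1, 1): H = 27*sqrt(19)/361.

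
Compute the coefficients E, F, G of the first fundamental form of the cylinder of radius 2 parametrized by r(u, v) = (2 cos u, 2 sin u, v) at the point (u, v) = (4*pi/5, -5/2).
E = 4;  F = 0;  G = 1

Partials: r_u = (-2*sin(u), 2*cos(u), 0), r_v = (0, 0, 1). As functions of (u, v):
  E = r_u · r_u = 4,
  F = r_u · r_v = 0,
  G = r_v · r_v = 1.
Evaluating at (u, v) = (4*pi/5, -5/2): E = 4, F = 0, G = 1.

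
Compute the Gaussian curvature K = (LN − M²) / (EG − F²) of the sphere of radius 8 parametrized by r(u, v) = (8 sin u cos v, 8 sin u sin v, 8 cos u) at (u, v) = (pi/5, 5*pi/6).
K = 1/64

Coefficients of the first fundamental form: E = 64, F = 0, G = 64*sin(u)^2.
Coefficients of the second fundamental form: L = -8*sin(u)/Abs(sin(u)), M = 0, N = -8*sin(u)^3/Abs(sin(u)).
Assemble K = (LN − M²)/(EG − F²) = 1/64. At (u, v) = (pi/5, 5*pi/6): K = 1/64.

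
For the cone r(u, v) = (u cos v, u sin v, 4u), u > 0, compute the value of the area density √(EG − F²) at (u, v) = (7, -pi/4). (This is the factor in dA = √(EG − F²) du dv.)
√(EG − F²)|_{(7, -pi/4)} = 7*sqrt(17)

E = 17, F = 0, G = u^2, so EG − F² = 17*u^2. Taking the positive square root: √(EG − F²) = sqrt(17)*Abs(u). At (u, v) = (7, -pi/4): 7*sqrt(17).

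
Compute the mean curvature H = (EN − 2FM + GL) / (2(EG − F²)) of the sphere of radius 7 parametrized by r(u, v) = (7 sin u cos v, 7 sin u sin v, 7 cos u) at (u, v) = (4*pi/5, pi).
H = -1/7

With E = 49, F = 0, G = 49*sin(u)^2, L = -7*sin(u)/Abs(sin(u)), M = 0, N = -7*sin(u)^3/Abs(sin(u)), assemble
  H = (EN − 2FM + GL) / (2(EG − F²)) = -sin(u)/(7*Abs(sin(u))).
At (u, v) = (4*pi/5, pi): H = -1/7.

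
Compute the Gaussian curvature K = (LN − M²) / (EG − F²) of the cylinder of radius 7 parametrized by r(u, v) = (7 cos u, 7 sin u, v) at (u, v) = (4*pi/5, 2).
K = 0

Coefficients of the first fundamental form: E = 49, F = 0, G = 1.
Coefficients of the second fundamental form: L = -7, M = 0, N = 0.
Assemble K = (LN − M²)/(EG − F²) = 0. At (u, v) = (4*pi/5, 2): K = 0.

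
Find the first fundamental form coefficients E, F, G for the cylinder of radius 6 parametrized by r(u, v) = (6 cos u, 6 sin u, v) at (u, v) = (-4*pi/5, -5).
E = 36;  F = 0;  G = 1

Partials: r_u = (-6*sin(u), 6*cos(u), 0), r_v = (0, 0, 1). As functions of (u, v):
  E = r_u · r_u = 36,
  F = r_u · r_v = 0,
  G = r_v · r_v = 1.
Evaluating at (u, v) = (-4*pi/5, -5): E = 36, F = 0, G = 1.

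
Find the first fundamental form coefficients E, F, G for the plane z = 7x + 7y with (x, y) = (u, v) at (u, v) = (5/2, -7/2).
E = 50;  F = 49;  G = 50

Partials: r_u = (1, 0, 7), r_v = (0, 1, 7). As functions of (u, v):
  E = r_u · r_u = 50,
  F = r_u · r_v = 49,
  G = r_v · r_v = 50.
Evaluating at (u, v) = (5/2, -7/2): E = 50, F = 49, G = 50.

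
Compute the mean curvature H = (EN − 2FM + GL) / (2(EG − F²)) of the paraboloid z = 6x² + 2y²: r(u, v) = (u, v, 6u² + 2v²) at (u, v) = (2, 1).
H = 1256*sqrt(593)/351649

With E = 144*u^2 + 1, F = 48*u*v, G = 16*v^2 + 1, L = 12/sqrt(144*u^2 + 16*v^2 + 1), M = 0, N = 4/sqrt(144*u^2 + 16*v^2 + 1), assemble
  H = (EN − 2FM + GL) / (2(EG − F²)) = 8*(36*u^2 + 12*v^2 + 1)/(144*u^2 + 16*v^2 + 1)^(3/2).
At (u, v) = (2, 1): H = 1256*sqrt(593)/351649.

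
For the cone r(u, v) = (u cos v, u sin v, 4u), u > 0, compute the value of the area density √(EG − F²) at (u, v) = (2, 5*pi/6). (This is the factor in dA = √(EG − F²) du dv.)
√(EG − F²)|_{(2, 5*pi/6)} = 2*sqrt(17)

E = 17, F = 0, G = u^2, so EG − F² = 17*u^2. Taking the positive square root: √(EG − F²) = sqrt(17)*Abs(u). At (u, v) = (2, 5*pi/6): 2*sqrt(17).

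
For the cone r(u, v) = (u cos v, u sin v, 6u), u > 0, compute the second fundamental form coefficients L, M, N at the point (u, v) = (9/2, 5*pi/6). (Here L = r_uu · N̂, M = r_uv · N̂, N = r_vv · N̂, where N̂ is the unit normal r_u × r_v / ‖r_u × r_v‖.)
L = 0;  M = 0;  N = 27*sqrt(37)/37

Compute the unit normal N̂(u, v) = (-6*sqrt(37)*u*cos(v)/(37*Abs(u)), -6*sqrt(37)*u*sin(v)/(37*Abs(u)), sqrt(37)*u/(37*Abs(u))), and the second partials r_uu, r_uv, r_vv. Take dot products:
  L(u, v) = r_uu · N̂ = 0,
  M(u, v) = r_uv · N̂ = 0,
  N(u, v) = r_vv · N̂ = 6*sqrt(37)*u^2/(37*Abs(u)).
Evaluating at (u, v) = (9/2, 5*pi/6):
  L = 0, M = 0, N = 27*sqrt(37)/37.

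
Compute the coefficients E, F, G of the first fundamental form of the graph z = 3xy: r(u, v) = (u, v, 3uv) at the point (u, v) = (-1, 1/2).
E = 13/4;  F = -9/2;  G = 10

Partials: r_u = (1, 0, 3*v), r_v = (0, 1, 3*u). As functions of (u, v):
  E = r_u · r_u = 9*v^2 + 1,
  F = r_u · r_v = 9*u*v,
  G = r_v · r_v = 9*u^2 + 1.
Evaluating at (u, v) = (-1, 1/2): E = 13/4, F = -9/2, G = 10.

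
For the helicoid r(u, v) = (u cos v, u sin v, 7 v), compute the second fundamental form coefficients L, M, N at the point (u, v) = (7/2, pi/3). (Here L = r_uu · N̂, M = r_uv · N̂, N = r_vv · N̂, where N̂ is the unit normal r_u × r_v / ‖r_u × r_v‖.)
L = 0;  M = -2*sqrt(5)/5;  N = 0

Compute the unit normal N̂(u, v) = (7*sin(v)/sqrt(u^2 + 49), -7*cos(v)/sqrt(u^2 + 49), u/sqrt(u^2 + 49)), and the second partials r_uu, r_uv, r_vv. Take dot products:
  L(u, v) = r_uu · N̂ = 0,
  M(u, v) = r_uv · N̂ = -7/sqrt(u^2 + 49),
  N(u, v) = r_vv · N̂ = 0.
Evaluating at (u, v) = (7/2, pi/3):
  L = 0, M = -2*sqrt(5)/5, N = 0.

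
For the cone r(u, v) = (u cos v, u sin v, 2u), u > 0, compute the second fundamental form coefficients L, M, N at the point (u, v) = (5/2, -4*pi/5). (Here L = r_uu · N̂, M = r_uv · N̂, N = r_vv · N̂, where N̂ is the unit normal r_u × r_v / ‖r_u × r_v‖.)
L = 0;  M = 0;  N = sqrt(5)

Compute the unit normal N̂(u, v) = (-2*sqrt(5)*u*cos(v)/(5*Abs(u)), -2*sqrt(5)*u*sin(v)/(5*Abs(u)), sqrt(5)*u/(5*Abs(u))), and the second partials r_uu, r_uv, r_vv. Take dot products:
  L(u, v) = r_uu · N̂ = 0,
  M(u, v) = r_uv · N̂ = 0,
  N(u, v) = r_vv · N̂ = 2*sqrt(5)*u^2/(5*Abs(u)).
Evaluating at (u, v) = (5/2, -4*pi/5):
  L = 0, M = 0, N = sqrt(5).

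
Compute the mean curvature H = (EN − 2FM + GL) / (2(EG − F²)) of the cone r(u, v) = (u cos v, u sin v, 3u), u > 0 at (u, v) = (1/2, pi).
H = 3*sqrt(10)/10

With E = 10, F = 0, G = u^2, L = 0, M = 0, N = 3*sqrt(10)*u^2/(10*Abs(u)), assemble
  H = (EN − 2FM + GL) / (2(EG − F²)) = 3*sqrt(10)/(20*Abs(u)).
At (u, v) = (1/2, pi): H = 3*sqrt(10)/10.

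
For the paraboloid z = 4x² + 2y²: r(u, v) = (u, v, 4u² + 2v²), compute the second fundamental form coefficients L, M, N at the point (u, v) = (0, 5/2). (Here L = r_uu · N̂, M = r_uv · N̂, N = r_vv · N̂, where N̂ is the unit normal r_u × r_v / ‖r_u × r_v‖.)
L = 8*sqrt(101)/101;  M = 0;  N = 4*sqrt(101)/101

Compute the unit normal N̂(u, v) = (-8*u/sqrt(64*u^2 + 16*v^2 + 1), -4*v/sqrt(64*u^2 + 16*v^2 + 1), 1/sqrt(64*u^2 + 16*v^2 + 1)), and the second partials r_uu, r_uv, r_vv. Take dot products:
  L(u, v) = r_uu · N̂ = 8/sqrt(64*u^2 + 16*v^2 + 1),
  M(u, v) = r_uv · N̂ = 0,
  N(u, v) = r_vv · N̂ = 4/sqrt(64*u^2 + 16*v^2 + 1).
Evaluating at (u, v) = (0, 5/2):
  L = 8*sqrt(101)/101, M = 0, N = 4*sqrt(101)/101.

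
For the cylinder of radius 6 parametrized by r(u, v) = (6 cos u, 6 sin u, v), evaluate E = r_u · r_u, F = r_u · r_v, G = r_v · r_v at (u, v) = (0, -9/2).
E = 36;  F = 0;  G = 1

Partials: r_u = (-6*sin(u), 6*cos(u), 0), r_v = (0, 0, 1). As functions of (u, v):
  E = r_u · r_u = 36,
  F = r_u · r_v = 0,
  G = r_v · r_v = 1.
Evaluating at (u, v) = (0, -9/2): E = 36, F = 0, G = 1.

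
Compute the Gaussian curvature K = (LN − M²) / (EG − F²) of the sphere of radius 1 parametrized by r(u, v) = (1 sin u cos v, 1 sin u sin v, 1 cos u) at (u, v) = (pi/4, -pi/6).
K = 1

Coefficients of the first fundamental form: E = 1, F = 0, G = sin(u)^2.
Coefficients of the second fundamental form: L = -sin(u)/Abs(sin(u)), M = 0, N = -sin(u)^3/Abs(sin(u)).
Assemble K = (LN − M²)/(EG − F²) = 1. At (u, v) = (pi/4, -pi/6): K = 1.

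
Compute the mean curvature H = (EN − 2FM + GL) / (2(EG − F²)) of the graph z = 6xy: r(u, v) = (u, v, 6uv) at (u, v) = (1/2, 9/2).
H = -486*sqrt(739)/546121

With E = 36*v^2 + 1, F = 36*u*v, G = 36*u^2 + 1, L = 0, M = 6/sqrt(36*u^2 + 36*v^2 + 1), N = 0, assemble
  H = (EN − 2FM + GL) / (2(EG − F²)) = -216*u*v/(36*u^2 + 36*v^2 + 1)^(3/2).
At (u, v) = (1/2, 9/2): H = -486*sqrt(739)/546121.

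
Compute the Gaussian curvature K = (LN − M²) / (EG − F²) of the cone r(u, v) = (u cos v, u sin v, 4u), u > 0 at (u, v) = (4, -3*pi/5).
K = 0

Coefficients of the first fundamental form: E = 17, F = 0, G = u^2.
Coefficients of the second fundamental form: L = 0, M = 0, N = 4*sqrt(17)*u^2/(17*Abs(u)).
Assemble K = (LN − M²)/(EG − F²) = 0. At (u, v) = (4, -3*pi/5): K = 0.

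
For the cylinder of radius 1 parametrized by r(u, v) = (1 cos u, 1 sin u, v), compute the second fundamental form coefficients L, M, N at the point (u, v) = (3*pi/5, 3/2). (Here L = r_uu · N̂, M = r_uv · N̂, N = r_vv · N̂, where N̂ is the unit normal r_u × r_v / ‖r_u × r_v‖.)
L = -1;  M = 0;  N = 0

Compute the unit normal N̂(u, v) = (cos(u), sin(u), 0), and the second partials r_uu, r_uv, r_vv. Take dot products:
  L(u, v) = r_uu · N̂ = -1,
  M(u, v) = r_uv · N̂ = 0,
  N(u, v) = r_vv · N̂ = 0.
Evaluating at (u, v) = (3*pi/5, 3/2):
  L = -1, M = 0, N = 0.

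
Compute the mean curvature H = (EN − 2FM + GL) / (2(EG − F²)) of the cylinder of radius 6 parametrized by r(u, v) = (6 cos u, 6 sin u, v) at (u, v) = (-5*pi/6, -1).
H = -1/12

With E = 36, F = 0, G = 1, L = -6, M = 0, N = 0, assemble
  H = (EN − 2FM + GL) / (2(EG − F²)) = -1/12.
At (u, v) = (-5*pi/6, -1): H = -1/12.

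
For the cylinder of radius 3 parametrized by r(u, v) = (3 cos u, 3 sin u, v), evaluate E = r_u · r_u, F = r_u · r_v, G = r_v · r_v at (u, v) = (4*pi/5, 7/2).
E = 9;  F = 0;  G = 1

Partials: r_u = (-3*sin(u), 3*cos(u), 0), r_v = (0, 0, 1). As functions of (u, v):
  E = r_u · r_u = 9,
  F = r_u · r_v = 0,
  G = r_v · r_v = 1.
Evaluating at (u, v) = (4*pi/5, 7/2): E = 9, F = 0, G = 1.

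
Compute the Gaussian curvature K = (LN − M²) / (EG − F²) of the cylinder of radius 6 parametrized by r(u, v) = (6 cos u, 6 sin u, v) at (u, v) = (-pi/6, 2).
K = 0

Coefficients of the first fundamental form: E = 36, F = 0, G = 1.
Coefficients of the second fundamental form: L = -6, M = 0, N = 0.
Assemble K = (LN − M²)/(EG − F²) = 0. At (u, v) = (-pi/6, 2): K = 0.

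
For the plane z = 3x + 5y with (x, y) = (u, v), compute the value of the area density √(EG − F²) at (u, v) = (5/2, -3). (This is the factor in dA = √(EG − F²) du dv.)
√(EG − F²)|_{(5/2, -3)} = sqrt(35)

E = 10, F = 15, G = 26, so EG − F² = 35. Taking the positive square root: √(EG − F²) = sqrt(35). At (u, v) = (5/2, -3): sqrt(35).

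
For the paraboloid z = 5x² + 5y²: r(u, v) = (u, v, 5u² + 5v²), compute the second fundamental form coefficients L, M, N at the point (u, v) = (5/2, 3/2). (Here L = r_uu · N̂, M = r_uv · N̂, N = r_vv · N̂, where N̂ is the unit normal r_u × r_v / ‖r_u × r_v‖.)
L = 10*sqrt(851)/851;  M = 0;  N = 10*sqrt(851)/851

Compute the unit normal N̂(u, v) = (-10*u/sqrt(100*u^2 + 100*v^2 + 1), -10*v/sqrt(100*u^2 + 100*v^2 + 1), 1/sqrt(100*u^2 + 100*v^2 + 1)), and the second partials r_uu, r_uv, r_vv. Take dot products:
  L(u, v) = r_uu · N̂ = 10/sqrt(100*u^2 + 100*v^2 + 1),
  M(u, v) = r_uv · N̂ = 0,
  N(u, v) = r_vv · N̂ = 10/sqrt(100*u^2 + 100*v^2 + 1).
Evaluating at (u, v) = (5/2, 3/2):
  L = 10*sqrt(851)/851, M = 0, N = 10*sqrt(851)/851.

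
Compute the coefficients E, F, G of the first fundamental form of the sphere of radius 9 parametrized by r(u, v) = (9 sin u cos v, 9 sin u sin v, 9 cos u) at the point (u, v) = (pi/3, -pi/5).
E = 81;  F = 0;  G = 243/4

Partials: r_u = (9*cos(u)*cos(v), 9*sin(v)*cos(u), -9*sin(u)), r_v = (-9*sin(u)*sin(v), 9*sin(u)*cos(v), 0). As functions of (u, v):
  E = r_u · r_u = 81,
  F = r_u · r_v = 0,
  G = r_v · r_v = 81*sin(u)^2.
Evaluating at (u, v) = (pi/3, -pi/5): E = 81, F = 0, G = 243/4.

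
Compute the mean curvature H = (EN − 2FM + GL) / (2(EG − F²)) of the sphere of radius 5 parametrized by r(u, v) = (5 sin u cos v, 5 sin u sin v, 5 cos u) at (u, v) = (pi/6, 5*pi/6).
H = -1/5

With E = 25, F = 0, G = 25*sin(u)^2, L = -5*sin(u)/Abs(sin(u)), M = 0, N = -5*sin(u)^3/Abs(sin(u)), assemble
  H = (EN − 2FM + GL) / (2(EG − F²)) = -sin(u)/(5*Abs(sin(u))).
At (u, v) = (pi/6, 5*pi/6): H = -1/5.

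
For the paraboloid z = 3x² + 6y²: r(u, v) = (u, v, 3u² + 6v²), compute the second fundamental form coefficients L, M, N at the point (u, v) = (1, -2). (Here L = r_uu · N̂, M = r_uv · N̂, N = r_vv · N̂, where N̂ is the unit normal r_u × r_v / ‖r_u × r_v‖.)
L = 6*sqrt(613)/613;  M = 0;  N = 12*sqrt(613)/613

Compute the unit normal N̂(u, v) = (-6*u/sqrt(36*u^2 + 144*v^2 + 1), -12*v/sqrt(36*u^2 + 144*v^2 + 1), 1/sqrt(36*u^2 + 144*v^2 + 1)), and the second partials r_uu, r_uv, r_vv. Take dot products:
  L(u, v) = r_uu · N̂ = 6/sqrt(36*u^2 + 144*v^2 + 1),
  M(u, v) = r_uv · N̂ = 0,
  N(u, v) = r_vv · N̂ = 12/sqrt(36*u^2 + 144*v^2 + 1).
Evaluating at (u, v) = (1, -2):
  L = 6*sqrt(613)/613, M = 0, N = 12*sqrt(613)/613.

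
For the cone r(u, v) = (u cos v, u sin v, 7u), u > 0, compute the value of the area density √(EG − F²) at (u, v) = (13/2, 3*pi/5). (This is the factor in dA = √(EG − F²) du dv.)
√(EG − F²)|_{(13/2, 3*pi/5)} = 65*sqrt(2)/2

E = 50, F = 0, G = u^2, so EG − F² = 50*u^2. Taking the positive square root: √(EG − F²) = 5*sqrt(2)*Abs(u). At (u, v) = (13/2, 3*pi/5): 65*sqrt(2)/2.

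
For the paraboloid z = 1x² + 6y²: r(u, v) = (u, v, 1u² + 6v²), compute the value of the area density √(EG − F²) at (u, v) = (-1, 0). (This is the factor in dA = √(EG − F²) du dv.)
√(EG − F²)|_{(-1, 0)} = sqrt(5)

E = 4*u^2 + 1, F = 24*u*v, G = 144*v^2 + 1, so EG − F² = 4*u^2 + 144*v^2 + 1. Taking the positive square root: √(EG − F²) = sqrt(4*u^2 + 144*v^2 + 1). At (u, v) = (-1, 0): sqrt(5).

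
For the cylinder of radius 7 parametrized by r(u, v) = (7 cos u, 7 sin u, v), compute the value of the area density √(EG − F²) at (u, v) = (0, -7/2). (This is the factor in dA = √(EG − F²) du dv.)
√(EG − F²)|_{(0, -7/2)} = 7

E = 49, F = 0, G = 1, so EG − F² = 49. Taking the positive square root: √(EG − F²) = 7. At (u, v) = (0, -7/2): 7.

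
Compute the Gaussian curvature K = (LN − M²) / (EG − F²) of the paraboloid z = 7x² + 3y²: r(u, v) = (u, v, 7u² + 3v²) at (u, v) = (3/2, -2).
K = 21/85849

Coefficients of the first fundamental form: E = 196*u^2 + 1, F = 84*u*v, G = 36*v^2 + 1.
Coefficients of the second fundamental form: L = 14/sqrt(196*u^2 + 36*v^2 + 1), M = 0, N = 6/sqrt(196*u^2 + 36*v^2 + 1).
Assemble K = (LN − M²)/(EG − F²) = 84/(38416*u^4 + 14112*u^2*v^2 + 392*u^2 + 1296*v^4 + 72*v^2 + 1). At (u, v) = (3/2, -2): K = 21/85849.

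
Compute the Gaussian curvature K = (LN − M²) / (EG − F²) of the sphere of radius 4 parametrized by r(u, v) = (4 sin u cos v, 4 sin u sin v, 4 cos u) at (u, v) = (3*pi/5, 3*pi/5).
K = 1/16

Coefficients of the first fundamental form: E = 16, F = 0, G = 16*sin(u)^2.
Coefficients of the second fundamental form: L = -4*sin(u)/Abs(sin(u)), M = 0, N = -4*sin(u)^3/Abs(sin(u)).
Assemble K = (LN − M²)/(EG − F²) = 1/16. At (u, v) = (3*pi/5, 3*pi/5): K = 1/16.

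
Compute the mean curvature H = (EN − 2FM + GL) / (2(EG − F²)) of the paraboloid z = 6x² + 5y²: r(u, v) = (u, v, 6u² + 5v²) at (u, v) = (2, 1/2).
H = 3041*sqrt(602)/362404

With E = 144*u^2 + 1, F = 120*u*v, G = 100*v^2 + 1, L = 12/sqrt(144*u^2 + 100*v^2 + 1), M = 0, N = 10/sqrt(144*u^2 + 100*v^2 + 1), assemble
  H = (EN − 2FM + GL) / (2(EG − F²)) = (720*u^2 + 600*v^2 + 11)/(144*u^2 + 100*v^2 + 1)^(3/2).
At (u, v) = (2, 1/2): H = 3041*sqrt(602)/362404.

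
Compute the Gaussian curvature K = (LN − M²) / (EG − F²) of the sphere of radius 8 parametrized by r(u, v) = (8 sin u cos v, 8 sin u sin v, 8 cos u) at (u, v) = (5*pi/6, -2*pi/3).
K = 1/64

Coefficients of the first fundamental form: E = 64, F = 0, G = 64*sin(u)^2.
Coefficients of the second fundamental form: L = -8*sin(u)/Abs(sin(u)), M = 0, N = -8*sin(u)^3/Abs(sin(u)).
Assemble K = (LN − M²)/(EG − F²) = 1/64. At (u, v) = (5*pi/6, -2*pi/3): K = 1/64.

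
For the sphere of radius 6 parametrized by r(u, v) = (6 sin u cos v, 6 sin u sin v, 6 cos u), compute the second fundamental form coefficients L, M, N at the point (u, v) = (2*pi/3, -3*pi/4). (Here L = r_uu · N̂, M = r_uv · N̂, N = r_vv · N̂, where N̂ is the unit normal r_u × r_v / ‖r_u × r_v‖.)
L = -6;  M = 0;  N = -9/2

Compute the unit normal N̂(u, v) = (sin(u)^2*cos(v)/Abs(sin(u)), sin(u)^2*sin(v)/Abs(sin(u)), sin(2*u)/(2*Abs(sin(u)))), and the second partials r_uu, r_uv, r_vv. Take dot products:
  L(u, v) = r_uu · N̂ = -6*sin(u)/Abs(sin(u)),
  M(u, v) = r_uv · N̂ = 0,
  N(u, v) = r_vv · N̂ = -6*sin(u)^3/Abs(sin(u)).
Evaluating at (u, v) = (2*pi/3, -3*pi/4):
  L = -6, M = 0, N = -9/2.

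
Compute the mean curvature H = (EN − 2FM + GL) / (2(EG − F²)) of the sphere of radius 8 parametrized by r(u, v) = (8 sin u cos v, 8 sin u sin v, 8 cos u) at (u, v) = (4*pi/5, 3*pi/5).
H = -1/8

With E = 64, F = 0, G = 64*sin(u)^2, L = -8*sin(u)/Abs(sin(u)), M = 0, N = -8*sin(u)^3/Abs(sin(u)), assemble
  H = (EN − 2FM + GL) / (2(EG − F²)) = -sin(u)/(8*Abs(sin(u))).
At (u, v) = (4*pi/5, 3*pi/5): H = -1/8.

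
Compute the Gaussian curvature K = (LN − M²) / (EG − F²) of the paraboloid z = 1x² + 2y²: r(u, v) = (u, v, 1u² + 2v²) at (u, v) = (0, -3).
K = 8/21025

Coefficients of the first fundamental form: E = 4*u^2 + 1, F = 8*u*v, G = 16*v^2 + 1.
Coefficients of the second fundamental form: L = 2/sqrt(4*u^2 + 16*v^2 + 1), M = 0, N = 4/sqrt(4*u^2 + 16*v^2 + 1).
Assemble K = (LN − M²)/(EG − F²) = 8/(16*u^4 + 128*u^2*v^2 + 8*u^2 + 256*v^4 + 32*v^2 + 1). At (u, v) = (0, -3): K = 8/21025.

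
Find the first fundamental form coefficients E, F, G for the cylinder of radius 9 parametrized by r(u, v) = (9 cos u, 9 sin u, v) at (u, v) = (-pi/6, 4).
E = 81;  F = 0;  G = 1

Partials: r_u = (-9*sin(u), 9*cos(u), 0), r_v = (0, 0, 1). As functions of (u, v):
  E = r_u · r_u = 81,
  F = r_u · r_v = 0,
  G = r_v · r_v = 1.
Evaluating at (u, v) = (-pi/6, 4): E = 81, F = 0, G = 1.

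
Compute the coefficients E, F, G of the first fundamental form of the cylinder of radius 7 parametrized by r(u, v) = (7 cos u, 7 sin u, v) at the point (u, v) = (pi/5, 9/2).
E = 49;  F = 0;  G = 1

Partials: r_u = (-7*sin(u), 7*cos(u), 0), r_v = (0, 0, 1). As functions of (u, v):
  E = r_u · r_u = 49,
  F = r_u · r_v = 0,
  G = r_v · r_v = 1.
Evaluating at (u, v) = (pi/5, 9/2): E = 49, F = 0, G = 1.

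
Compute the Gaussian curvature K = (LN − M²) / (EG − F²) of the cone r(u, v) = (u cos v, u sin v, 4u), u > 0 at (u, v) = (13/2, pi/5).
K = 0

Coefficients of the first fundamental form: E = 17, F = 0, G = u^2.
Coefficients of the second fundamental form: L = 0, M = 0, N = 4*sqrt(17)*u^2/(17*Abs(u)).
Assemble K = (LN − M²)/(EG − F²) = 0. At (u, v) = (13/2, pi/5): K = 0.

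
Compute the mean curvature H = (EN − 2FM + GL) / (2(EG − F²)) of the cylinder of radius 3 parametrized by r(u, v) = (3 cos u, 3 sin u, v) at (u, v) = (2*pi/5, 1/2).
H = -1/6

With E = 9, F = 0, G = 1, L = -3, M = 0, N = 0, assemble
  H = (EN − 2FM + GL) / (2(EG − F²)) = -1/6.
At (u, v) = (2*pi/5, 1/2): H = -1/6.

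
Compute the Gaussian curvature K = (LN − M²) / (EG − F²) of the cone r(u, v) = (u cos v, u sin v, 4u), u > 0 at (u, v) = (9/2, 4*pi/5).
K = 0

Coefficients of the first fundamental form: E = 17, F = 0, G = u^2.
Coefficients of the second fundamental form: L = 0, M = 0, N = 4*sqrt(17)*u^2/(17*Abs(u)).
Assemble K = (LN − M²)/(EG − F²) = 0. At (u, v) = (9/2, 4*pi/5): K = 0.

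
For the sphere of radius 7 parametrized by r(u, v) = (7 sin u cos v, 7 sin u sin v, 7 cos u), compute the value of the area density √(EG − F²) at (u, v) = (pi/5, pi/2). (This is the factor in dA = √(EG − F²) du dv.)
√(EG − F²)|_{(pi/5, pi/2)} = 49*sqrt(10 - 2*sqrt(5))/4

E = 49, F = 0, G = 49*sin(u)^2, so EG − F² = 2401*sin(u)^2. Taking the positive square root: √(EG − F²) = 49*Abs(sin(u)). At (u, v) = (pi/5, pi/2): 49*sqrt(10 - 2*sqrt(5))/4.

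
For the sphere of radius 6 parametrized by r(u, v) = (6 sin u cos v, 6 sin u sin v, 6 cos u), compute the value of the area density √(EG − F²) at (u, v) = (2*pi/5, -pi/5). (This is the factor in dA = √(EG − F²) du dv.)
√(EG − F²)|_{(2*pi/5, -pi/5)} = 9*sqrt(2*sqrt(5) + 10)

E = 36, F = 0, G = 36*sin(u)^2, so EG − F² = 1296*sin(u)^2. Taking the positive square root: √(EG − F²) = 36*Abs(sin(u)). At (u, v) = (2*pi/5, -pi/5): 9*sqrt(2*sqrt(5) + 10).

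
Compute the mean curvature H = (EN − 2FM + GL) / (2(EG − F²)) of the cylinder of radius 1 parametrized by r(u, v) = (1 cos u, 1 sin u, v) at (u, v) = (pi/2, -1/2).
H = -1/2

With E = 1, F = 0, G = 1, L = -1, M = 0, N = 0, assemble
  H = (EN − 2FM + GL) / (2(EG − F²)) = -1/2.
At (u, v) = (pi/2, -1/2): H = -1/2.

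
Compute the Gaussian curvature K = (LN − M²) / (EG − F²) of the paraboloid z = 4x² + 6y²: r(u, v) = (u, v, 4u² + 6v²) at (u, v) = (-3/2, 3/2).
K = 96/219961

Coefficients of the first fundamental form: E = 64*u^2 + 1, F = 96*u*v, G = 144*v^2 + 1.
Coefficients of the second fundamental form: L = 8/sqrt(64*u^2 + 144*v^2 + 1), M = 0, N = 12/sqrt(64*u^2 + 144*v^2 + 1).
Assemble K = (LN − M²)/(EG − F²) = 96/(4096*u^4 + 18432*u^2*v^2 + 128*u^2 + 20736*v^4 + 288*v^2 + 1). At (u, v) = (-3/2, 3/2): K = 96/219961.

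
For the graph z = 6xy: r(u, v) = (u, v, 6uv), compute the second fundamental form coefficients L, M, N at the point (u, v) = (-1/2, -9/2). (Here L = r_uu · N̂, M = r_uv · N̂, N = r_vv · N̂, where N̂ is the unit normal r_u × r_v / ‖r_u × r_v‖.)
L = 0;  M = 6*sqrt(739)/739;  N = 0

Compute the unit normal N̂(u, v) = (-6*v/sqrt(36*u^2 + 36*v^2 + 1), -6*u/sqrt(36*u^2 + 36*v^2 + 1), 1/sqrt(36*u^2 + 36*v^2 + 1)), and the second partials r_uu, r_uv, r_vv. Take dot products:
  L(u, v) = r_uu · N̂ = 0,
  M(u, v) = r_uv · N̂ = 6/sqrt(36*u^2 + 36*v^2 + 1),
  N(u, v) = r_vv · N̂ = 0.
Evaluating at (u, v) = (-1/2, -9/2):
  L = 0, M = 6*sqrt(739)/739, N = 0.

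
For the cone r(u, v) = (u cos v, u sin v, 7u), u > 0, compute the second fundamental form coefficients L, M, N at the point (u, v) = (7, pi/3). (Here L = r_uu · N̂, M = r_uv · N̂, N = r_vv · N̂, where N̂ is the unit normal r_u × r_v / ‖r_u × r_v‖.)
L = 0;  M = 0;  N = 49*sqrt(2)/10

Compute the unit normal N̂(u, v) = (-7*sqrt(2)*u*cos(v)/(10*Abs(u)), -7*sqrt(2)*u*sin(v)/(10*Abs(u)), sqrt(2)*u/(10*Abs(u))), and the second partials r_uu, r_uv, r_vv. Take dot products:
  L(u, v) = r_uu · N̂ = 0,
  M(u, v) = r_uv · N̂ = 0,
  N(u, v) = r_vv · N̂ = 7*sqrt(2)*u^2/(10*Abs(u)).
Evaluating at (u, v) = (7, pi/3):
  L = 0, M = 0, N = 49*sqrt(2)/10.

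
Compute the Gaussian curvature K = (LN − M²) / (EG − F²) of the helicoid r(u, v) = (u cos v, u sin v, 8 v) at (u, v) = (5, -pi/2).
K = -64/7921

Coefficients of the first fundamental form: E = 1, F = 0, G = u^2 + 64.
Coefficients of the second fundamental form: L = 0, M = -8/sqrt(u^2 + 64), N = 0.
Assemble K = (LN − M²)/(EG − F²) = -64/(u^2 + 64)^2. At (u, v) = (5, -pi/2): K = -64/7921.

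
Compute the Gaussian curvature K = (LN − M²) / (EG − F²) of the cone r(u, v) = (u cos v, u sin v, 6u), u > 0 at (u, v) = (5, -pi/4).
K = 0

Coefficients of the first fundamental form: E = 37, F = 0, G = u^2.
Coefficients of the second fundamental form: L = 0, M = 0, N = 6*sqrt(37)*u^2/(37*Abs(u)).
Assemble K = (LN − M²)/(EG − F²) = 0. At (u, v) = (5, -pi/4): K = 0.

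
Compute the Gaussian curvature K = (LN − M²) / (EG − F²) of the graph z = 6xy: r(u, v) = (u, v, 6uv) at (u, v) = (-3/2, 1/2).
K = -36/8281

Coefficients of the first fundamental form: E = 36*v^2 + 1, F = 36*u*v, G = 36*u^2 + 1.
Coefficients of the second fundamental form: L = 0, M = 6/sqrt(36*u^2 + 36*v^2 + 1), N = 0.
Assemble K = (LN − M²)/(EG − F²) = -36/(1296*u^4 + 2592*u^2*v^2 + 72*u^2 + 1296*v^4 + 72*v^2 + 1). At (u, v) = (-3/2, 1/2): K = -36/8281.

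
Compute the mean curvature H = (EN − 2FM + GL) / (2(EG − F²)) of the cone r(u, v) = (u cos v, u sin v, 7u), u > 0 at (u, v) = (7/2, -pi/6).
H = sqrt(2)/10

With E = 50, F = 0, G = u^2, L = 0, M = 0, N = 7*sqrt(2)*u^2/(10*Abs(u)), assemble
  H = (EN − 2FM + GL) / (2(EG − F²)) = 7*sqrt(2)/(20*Abs(u)).
At (u, v) = (7/2, -pi/6): H = sqrt(2)/10.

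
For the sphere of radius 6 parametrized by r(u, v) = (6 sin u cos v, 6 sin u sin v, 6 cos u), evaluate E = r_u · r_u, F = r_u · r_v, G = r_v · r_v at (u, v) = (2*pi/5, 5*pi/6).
E = 36;  F = 0;  G = 9*sqrt(5)/2 + 45/2

Partials: r_u = (6*cos(u)*cos(v), 6*sin(v)*cos(u), -6*sin(u)), r_v = (-6*sin(u)*sin(v), 6*sin(u)*cos(v), 0). As functions of (u, v):
  E = r_u · r_u = 36,
  F = r_u · r_v = 0,
  G = r_v · r_v = 36*sin(u)^2.
Evaluating at (u, v) = (2*pi/5, 5*pi/6): E = 36, F = 0, G = 9*sqrt(5)/2 + 45/2.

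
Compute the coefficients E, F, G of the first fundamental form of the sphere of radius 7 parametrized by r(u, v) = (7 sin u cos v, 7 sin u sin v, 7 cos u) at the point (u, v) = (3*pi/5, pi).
E = 49;  F = 0;  G = 49*sqrt(5)/8 + 245/8

Partials: r_u = (7*cos(u)*cos(v), 7*sin(v)*cos(u), -7*sin(u)), r_v = (-7*sin(u)*sin(v), 7*sin(u)*cos(v), 0). As functions of (u, v):
  E = r_u · r_u = 49,
  F = r_u · r_v = 0,
  G = r_v · r_v = 49*sin(u)^2.
Evaluating at (u, v) = (3*pi/5, pi): E = 49, F = 0, G = 49*sqrt(5)/8 + 245/8.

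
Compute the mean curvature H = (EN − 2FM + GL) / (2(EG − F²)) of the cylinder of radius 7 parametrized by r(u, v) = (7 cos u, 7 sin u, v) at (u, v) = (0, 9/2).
H = -1/14

With E = 49, F = 0, G = 1, L = -7, M = 0, N = 0, assemble
  H = (EN − 2FM + GL) / (2(EG − F²)) = -1/14.
At (u, v) = (0, 9/2): H = -1/14.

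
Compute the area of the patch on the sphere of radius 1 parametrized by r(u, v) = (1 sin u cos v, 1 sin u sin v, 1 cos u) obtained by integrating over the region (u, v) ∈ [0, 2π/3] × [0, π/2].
Area = 3*pi/4

Area = ∫∫ √(EG − F²) du dv with √(EG − F²) = Abs(sin(u)). Integrating over [0, 2π/3] × [0, π/2] gives 3*pi/4.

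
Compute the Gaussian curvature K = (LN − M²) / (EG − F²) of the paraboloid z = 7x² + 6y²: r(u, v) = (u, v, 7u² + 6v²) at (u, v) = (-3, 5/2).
K = 168/7102225

Coefficients of the first fundamental form: E = 196*u^2 + 1, F = 168*u*v, G = 144*v^2 + 1.
Coefficients of the second fundamental form: L = 14/sqrt(196*u^2 + 144*v^2 + 1), M = 0, N = 12/sqrt(196*u^2 + 144*v^2 + 1).
Assemble K = (LN − M²)/(EG − F²) = 168/(38416*u^4 + 56448*u^2*v^2 + 392*u^2 + 20736*v^4 + 288*v^2 + 1). At (u, v) = (-3, 5/2): K = 168/7102225.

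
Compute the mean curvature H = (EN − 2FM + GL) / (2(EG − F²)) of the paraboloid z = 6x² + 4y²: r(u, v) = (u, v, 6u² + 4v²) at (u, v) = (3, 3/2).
H = 6058*sqrt(1441)/2076481

With E = 144*u^2 + 1, F = 96*u*v, G = 64*v^2 + 1, L = 12/sqrt(144*u^2 + 64*v^2 + 1), M = 0, N = 8/sqrt(144*u^2 + 64*v^2 + 1), assemble
  H = (EN − 2FM + GL) / (2(EG − F²)) = 2*(288*u^2 + 192*v^2 + 5)/(144*u^2 + 64*v^2 + 1)^(3/2).
At (u, v) = (3, 3/2): H = 6058*sqrt(1441)/2076481.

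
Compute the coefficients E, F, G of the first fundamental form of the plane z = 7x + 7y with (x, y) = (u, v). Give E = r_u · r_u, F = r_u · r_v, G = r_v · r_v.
E = 50;  F = 49;  G = 50

Compute partials: r_u = (1, 0, 7), r_v = (0, 1, 7). Then
  E = r_u · r_u = 50,
  F = r_u · r_v = 49,
  G = r_v · r_v = 50.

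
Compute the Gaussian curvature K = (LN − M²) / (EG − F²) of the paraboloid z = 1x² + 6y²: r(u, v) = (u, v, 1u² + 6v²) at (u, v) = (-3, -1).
K = 24/32761

Coefficients of the first fundamental form: E = 4*u^2 + 1, F = 24*u*v, G = 144*v^2 + 1.
Coefficients of the second fundamental form: L = 2/sqrt(4*u^2 + 144*v^2 + 1), M = 0, N = 12/sqrt(4*u^2 + 144*v^2 + 1).
Assemble K = (LN − M²)/(EG − F²) = 24/(16*u^4 + 1152*u^2*v^2 + 8*u^2 + 20736*v^4 + 288*v^2 + 1). At (u, v) = (-3, -1): K = 24/32761.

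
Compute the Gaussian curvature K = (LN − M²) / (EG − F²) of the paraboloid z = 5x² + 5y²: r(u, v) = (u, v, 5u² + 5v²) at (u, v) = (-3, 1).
K = 100/1002001

Coefficients of the first fundamental form: E = 100*u^2 + 1, F = 100*u*v, G = 100*v^2 + 1.
Coefficients of the second fundamental form: L = 10/sqrt(100*u^2 + 100*v^2 + 1), M = 0, N = 10/sqrt(100*u^2 + 100*v^2 + 1).
Assemble K = (LN − M²)/(EG − F²) = 100/(10000*u^4 + 20000*u^2*v^2 + 200*u^2 + 10000*v^4 + 200*v^2 + 1). At (u, v) = (-3, 1): K = 100/1002001.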